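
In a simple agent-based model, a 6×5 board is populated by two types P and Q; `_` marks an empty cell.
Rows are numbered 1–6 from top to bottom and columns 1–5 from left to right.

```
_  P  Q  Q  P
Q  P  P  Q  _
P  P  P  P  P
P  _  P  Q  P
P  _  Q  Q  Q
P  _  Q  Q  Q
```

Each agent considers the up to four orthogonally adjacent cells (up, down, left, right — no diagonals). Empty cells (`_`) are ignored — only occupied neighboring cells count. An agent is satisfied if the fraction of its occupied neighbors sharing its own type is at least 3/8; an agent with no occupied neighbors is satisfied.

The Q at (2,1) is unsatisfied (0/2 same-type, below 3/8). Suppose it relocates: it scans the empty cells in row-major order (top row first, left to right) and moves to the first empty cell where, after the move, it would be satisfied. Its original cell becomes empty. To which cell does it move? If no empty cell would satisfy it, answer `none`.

Vacating (2,1). Empty cells in order:
  (1,1): 0/1 same-type → still unsatisfied.
  (2,5): 1/3 same-type → still unsatisfied.
  (4,2): 0/3 same-type → still unsatisfied.
  (5,2): 1/2 same-type → satisfied — stop here.

(5,2)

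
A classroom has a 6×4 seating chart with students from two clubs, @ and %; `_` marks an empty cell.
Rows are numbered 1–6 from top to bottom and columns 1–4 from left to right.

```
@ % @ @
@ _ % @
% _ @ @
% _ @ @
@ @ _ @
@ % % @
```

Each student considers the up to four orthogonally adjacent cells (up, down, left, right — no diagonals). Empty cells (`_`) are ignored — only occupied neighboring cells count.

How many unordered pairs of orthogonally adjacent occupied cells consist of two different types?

10

Scan each occupied cell's neighbors to the right and below so each pair is counted once.
Row 1: @(1,1)–%(1,2)≠ @(1,1)–@(2,1)= %(1,2)–@(1,3)≠ @(1,3)–@(1,4)= @(1,3)–%(2,3)≠ @(1,4)–@(2,4)=  → 3/6 unlike.
Row 2: @(2,1)–%(3,1)≠ %(2,3)–@(2,4)≠ %(2,3)–@(3,3)≠ @(2,4)–@(3,4)=  → 3/4 unlike.
Row 3: %(3,1)–%(4,1)= @(3,3)–@(3,4)= @(3,3)–@(4,3)= @(3,4)–@(4,4)=  → 0/4 unlike.
Row 4: %(4,1)–@(5,1)≠ @(4,3)–@(4,4)= @(4,4)–@(5,4)=  → 1/3 unlike.
Row 5: @(5,1)–@(5,2)= @(5,1)–@(6,1)= @(5,2)–%(6,2)≠ @(5,4)–@(6,4)=  → 1/4 unlike.
Row 6: @(6,1)–%(6,2)≠ %(6,2)–%(6,3)= %(6,3)–@(6,4)≠  → 2/3 unlike.
Total adjacent occupied pairs: 24; unlike-type pairs: 10.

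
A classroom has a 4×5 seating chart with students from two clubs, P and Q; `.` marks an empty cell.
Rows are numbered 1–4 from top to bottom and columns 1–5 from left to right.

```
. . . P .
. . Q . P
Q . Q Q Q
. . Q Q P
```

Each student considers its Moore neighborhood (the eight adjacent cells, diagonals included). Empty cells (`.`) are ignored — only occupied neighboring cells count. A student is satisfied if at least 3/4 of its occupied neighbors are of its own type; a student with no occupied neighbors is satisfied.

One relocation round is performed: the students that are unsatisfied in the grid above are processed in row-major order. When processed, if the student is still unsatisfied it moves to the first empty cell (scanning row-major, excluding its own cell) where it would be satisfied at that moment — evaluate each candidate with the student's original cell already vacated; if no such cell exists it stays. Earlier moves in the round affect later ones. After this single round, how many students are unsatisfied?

1

Initially unsatisfied (in order): (1,4), (2,3), (2,5), (3,4), (3,5), (4,5).
  (1,4) → (1,1).
  (2,3): now satisfied by earlier moves; stays.
  (2,5) → (1,5).
  (3,4): now satisfied by earlier moves; stays.
  (3,5) → (1,3).
  (4,5): no empty cell satisfies it; stays.
Resulting grid:
P . Q . P
. . Q . .
Q . Q Q .
. . Q Q P
Unsatisfied now: (4,5).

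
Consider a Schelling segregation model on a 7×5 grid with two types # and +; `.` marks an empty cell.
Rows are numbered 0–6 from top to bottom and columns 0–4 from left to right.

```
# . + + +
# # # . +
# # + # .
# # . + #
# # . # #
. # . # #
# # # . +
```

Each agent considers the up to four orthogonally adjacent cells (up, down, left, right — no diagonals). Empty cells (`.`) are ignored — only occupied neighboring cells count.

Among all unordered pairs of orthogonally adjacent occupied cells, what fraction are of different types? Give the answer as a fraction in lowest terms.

Scan each occupied cell's neighbors to the right and below so each pair is counted once.
From row 0: 1 unlike of 5 pairs (running 1/5).
From row 1: 1 unlike of 5 pairs (running 2/10).
From row 2: 3 unlike of 6 pairs (running 5/16).
From row 3: 2 unlike of 6 pairs (running 7/22).
From row 4: 0 unlike of 5 pairs (running 7/27).
From row 5: 1 unlike of 3 pairs (running 8/30).
From row 6: 0 unlike of 2 pairs (running 8/32).
Total adjacent occupied pairs: 32; unlike-type pairs: 8.
8/32 reduces to 1/4.

1/4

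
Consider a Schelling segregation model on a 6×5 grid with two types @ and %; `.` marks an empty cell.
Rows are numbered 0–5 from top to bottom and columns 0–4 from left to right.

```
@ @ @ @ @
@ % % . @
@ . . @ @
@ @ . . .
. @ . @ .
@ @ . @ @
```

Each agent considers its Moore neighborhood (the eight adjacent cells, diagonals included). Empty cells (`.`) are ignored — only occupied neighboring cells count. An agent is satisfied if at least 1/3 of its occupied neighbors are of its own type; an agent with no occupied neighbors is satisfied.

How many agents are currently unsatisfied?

2

Row 0: (0,0)@ 2/3 satisfied · (0,1)@ 3/5 satisfied · (0,2)@ 2/4 satisfied · (0,3)@ 3/4 satisfied · (0,4)@ 2/2 satisfied
Row 1: (1,0)@ 3/4 satisfied · (1,1)% 1/6 not · (1,2)% 1/5 not · (1,4)@ 4/4 satisfied
Row 2: (2,0)@ 3/4 satisfied · (2,3)@ 2/3 satisfied · (2,4)@ 2/2 satisfied
Row 3: (3,0)@ 3/3 satisfied · (3,1)@ 3/3 satisfied
Row 4: (4,1)@ 4/4 satisfied · (4,3)@ 2/2 satisfied
Row 5: (5,0)@ 2/2 satisfied · (5,1)@ 2/2 satisfied · (5,3)@ 2/2 satisfied · (5,4)@ 2/2 satisfied
Unsatisfied: (1,1), (1,2) — 2 in total.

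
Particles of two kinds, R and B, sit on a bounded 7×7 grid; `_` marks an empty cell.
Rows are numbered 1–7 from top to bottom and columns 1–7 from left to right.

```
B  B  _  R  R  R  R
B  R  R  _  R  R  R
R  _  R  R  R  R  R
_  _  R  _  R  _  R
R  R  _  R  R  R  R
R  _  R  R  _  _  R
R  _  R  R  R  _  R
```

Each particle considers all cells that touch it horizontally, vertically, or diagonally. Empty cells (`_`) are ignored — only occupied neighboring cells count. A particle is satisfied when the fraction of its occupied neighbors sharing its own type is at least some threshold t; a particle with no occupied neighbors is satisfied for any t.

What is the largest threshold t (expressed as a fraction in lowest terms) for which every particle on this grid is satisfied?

Row 1: (1,1)B 2/3 · (1,2)B 2/4 · (1,4)R 3/3 · (1,5)R 4/4 · (1,6)R 5/5 · (1,7)R 3/3
Row 2: (2,1)B 2/4 · (2,2)R 3/6 · (2,3)R 4/5 · (2,5)R 7/7 · (2,6)R 8/8 · (2,7)R 5/5
Row 3: (3,1)R 1/2 · (3,3)R 4/4 · (3,4)R 6/6 · (3,5)R 5/5 · (3,6)R 7/7 · (3,7)R 4/4
Row 4: (4,3)R 4/4 · (4,5)R 6/6 · (4,7)R 4/4
Row 5: (5,1)R 2/2 · (5,2)R 4/4 · (5,4)R 5/5 · (5,5)R 4/4 · (5,6)R 5/5 · (5,7)R 3/3
Row 6: (6,1)R 3/3 · (6,3)R 5/5 · (6,4)R 6/6 · (6,7)R 3/3
Row 7: (7,1)R 1/1 · (7,3)R 3/3 · (7,4)R 4/4 · (7,5)R 2/2 · (7,7)R 1/1
The smallest same-type fraction is 2/4 at (1,2), which reduces to 1/2. Any threshold above that leaves this particle unsatisfied.

1/2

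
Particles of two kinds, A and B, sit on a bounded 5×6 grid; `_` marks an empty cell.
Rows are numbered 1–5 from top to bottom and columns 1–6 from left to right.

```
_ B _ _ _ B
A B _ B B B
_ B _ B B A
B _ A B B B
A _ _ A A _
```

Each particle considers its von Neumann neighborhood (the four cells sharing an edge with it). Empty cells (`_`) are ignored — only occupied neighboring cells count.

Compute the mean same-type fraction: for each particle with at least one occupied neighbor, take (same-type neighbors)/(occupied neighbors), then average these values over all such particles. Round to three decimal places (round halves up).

0.570

Row 1: (1,2)B 1/1 · (1,6)B 1/1
Row 2: (2,1)A 0/1 · (2,2)B 2/3 · (2,4)B 2/2 · (2,5)B 3/3 · (2,6)B 2/3
Row 3: (3,2)B 1/1 · (3,4)B 3/3 · (3,5)B 3/4 · (3,6)A 0/3
Row 4: (4,1)B 0/1 · (4,3)A 0/1 · (4,4)B 2/4 · (4,5)B 3/4 · (4,6)B 1/2
Row 5: (5,1)A 0/1 · (5,4)A 1/2 · (5,5)A 1/2
Sum over 19 particles: 1/1 + 1/1 + 0/1 + 2/3 + 2/2 + 3/3 + 2/3 + 1/1 + 3/3 + 3/4 + 0/3 + 0/1 + 0/1 + 2/4 + 3/4 + 1/2 + 0/1 + 1/2 + 1/2 = 65/6; mean = 65/6 ÷ 19 = 65/114 = 0.570175… → 0.570.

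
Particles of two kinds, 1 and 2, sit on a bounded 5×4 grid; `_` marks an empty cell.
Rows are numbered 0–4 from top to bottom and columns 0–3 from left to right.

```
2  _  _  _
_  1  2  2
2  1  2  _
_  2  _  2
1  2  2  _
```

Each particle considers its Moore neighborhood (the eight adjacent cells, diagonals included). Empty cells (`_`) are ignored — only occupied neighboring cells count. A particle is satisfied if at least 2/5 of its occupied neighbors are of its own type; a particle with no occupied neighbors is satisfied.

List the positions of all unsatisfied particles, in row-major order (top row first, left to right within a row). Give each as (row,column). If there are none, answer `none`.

(0,0), (1,1), (2,0), (2,1), (4,0)

(0,0)2 0/1 ✗
(1,1)1 1/5 ✗
(1,2)2 2/4 ✓
(1,3)2 2/2 ✓
(2,0)2 1/3 ✗
(2,1)1 1/5 ✗
(2,2)2 4/6 ✓
(3,1)2 4/6 ✓
(3,3)2 2/2 ✓
(4,0)1 0/2 ✗
(4,1)2 2/3 ✓
(4,2)2 3/3 ✓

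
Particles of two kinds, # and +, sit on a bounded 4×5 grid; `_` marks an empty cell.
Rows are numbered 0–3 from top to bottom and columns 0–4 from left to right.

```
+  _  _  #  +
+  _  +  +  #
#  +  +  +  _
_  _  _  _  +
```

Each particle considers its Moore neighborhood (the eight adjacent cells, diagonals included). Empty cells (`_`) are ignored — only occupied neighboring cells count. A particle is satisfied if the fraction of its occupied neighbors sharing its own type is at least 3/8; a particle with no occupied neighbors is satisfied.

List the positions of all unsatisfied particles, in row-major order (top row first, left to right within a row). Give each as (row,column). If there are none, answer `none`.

Row 0: (0,0)+ 1/1 ✓ · (0,3)# 1/4 ✗ · (0,4)+ 1/3 ✗
Row 1: (1,0)+ 2/3 ✓ · (1,2)+ 4/5 ✓ · (1,3)+ 4/6 ✓ · (1,4)# 1/4 ✗
Row 2: (2,0)# 0/2 ✗ · (2,1)+ 3/4 ✓ · (2,2)+ 4/4 ✓ · (2,3)+ 4/5 ✓
Row 3: (3,4)+ 1/1 ✓

(0,3), (0,4), (1,4), (2,0)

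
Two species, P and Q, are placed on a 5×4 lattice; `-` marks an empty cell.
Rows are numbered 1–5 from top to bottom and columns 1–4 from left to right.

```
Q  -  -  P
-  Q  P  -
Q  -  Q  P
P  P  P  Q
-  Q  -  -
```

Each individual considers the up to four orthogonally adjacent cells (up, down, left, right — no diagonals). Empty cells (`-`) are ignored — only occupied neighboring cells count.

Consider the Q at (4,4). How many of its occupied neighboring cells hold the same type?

Occupied neighbors of (4,4): (3,4)=P, (4,3)=P.
Same type (Q): 0 of 2.

0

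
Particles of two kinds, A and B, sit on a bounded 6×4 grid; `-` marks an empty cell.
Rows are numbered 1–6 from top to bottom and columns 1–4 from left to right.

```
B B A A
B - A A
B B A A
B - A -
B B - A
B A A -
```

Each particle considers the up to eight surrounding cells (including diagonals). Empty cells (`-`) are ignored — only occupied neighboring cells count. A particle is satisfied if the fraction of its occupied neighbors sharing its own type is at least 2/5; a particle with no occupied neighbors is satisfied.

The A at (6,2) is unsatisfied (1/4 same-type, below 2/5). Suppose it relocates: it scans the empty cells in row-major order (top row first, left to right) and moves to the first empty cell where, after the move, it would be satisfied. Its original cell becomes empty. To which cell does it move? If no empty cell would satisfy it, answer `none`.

(4,4)

Vacating (6,2). Empty cells in order:
  (2,2): 3/8 same-type → still unsatisfied.
  (4,2): 2/7 same-type → still unsatisfied.
  (4,4): 4/4 same-type → satisfied — stop here.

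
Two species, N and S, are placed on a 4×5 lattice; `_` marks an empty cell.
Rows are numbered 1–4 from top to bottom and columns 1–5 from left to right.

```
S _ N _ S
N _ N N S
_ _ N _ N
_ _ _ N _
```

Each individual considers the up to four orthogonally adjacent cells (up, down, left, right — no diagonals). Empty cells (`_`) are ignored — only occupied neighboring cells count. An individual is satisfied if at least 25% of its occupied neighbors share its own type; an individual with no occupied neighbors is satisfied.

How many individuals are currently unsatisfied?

(1,1)S 0/1 not
(1,3)N 1/1 satisfied
(1,5)S 1/1 satisfied
(2,1)N 0/1 not
(2,3)N 3/3 satisfied
(2,4)N 1/2 satisfied
(2,5)S 1/3 satisfied
(3,3)N 1/1 satisfied
(3,5)N 0/1 not
(4,4)N 0/0 satisfied
Unsatisfied: (1,1), (2,1), (3,5) — 3 in total.

3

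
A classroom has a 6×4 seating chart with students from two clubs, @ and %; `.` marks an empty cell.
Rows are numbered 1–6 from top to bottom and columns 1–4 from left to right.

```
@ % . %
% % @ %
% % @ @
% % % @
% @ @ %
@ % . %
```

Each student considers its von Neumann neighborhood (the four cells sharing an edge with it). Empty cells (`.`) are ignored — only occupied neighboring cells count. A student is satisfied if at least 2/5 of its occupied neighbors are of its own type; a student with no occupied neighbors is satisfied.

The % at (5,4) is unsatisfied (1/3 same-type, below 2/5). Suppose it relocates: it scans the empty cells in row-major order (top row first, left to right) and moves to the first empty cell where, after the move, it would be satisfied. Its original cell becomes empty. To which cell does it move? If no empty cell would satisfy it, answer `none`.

Vacating (5,4). Empty cells in order:
  (1,3): 2/3 same-type → satisfied — stop here.

(1,3)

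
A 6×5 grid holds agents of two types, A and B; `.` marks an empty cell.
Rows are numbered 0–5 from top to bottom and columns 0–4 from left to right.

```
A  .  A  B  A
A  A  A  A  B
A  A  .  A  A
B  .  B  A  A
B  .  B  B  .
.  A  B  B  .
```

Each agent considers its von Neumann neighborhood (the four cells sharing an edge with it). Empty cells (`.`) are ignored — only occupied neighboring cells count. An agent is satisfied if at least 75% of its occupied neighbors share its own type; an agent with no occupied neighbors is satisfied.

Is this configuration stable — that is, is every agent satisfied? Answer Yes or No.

Row 0: (0,0)A 1/1 ✓ · (0,2)A 1/2 ✗ · (0,3)B 0/3 ✗ · (0,4)A 0/2 ✗
Row 1: (1,0)A 3/3 ✓ · (1,1)A 3/3 ✓ · (1,2)A 3/3 ✓ · (1,3)A 2/4 ✗ · (1,4)B 0/3 ✗
Row 2: (2,0)A 2/3 ✗ · (2,1)A 2/2 ✓ · (2,3)A 3/3 ✓ · (2,4)A 2/3 ✗
Row 3: (3,0)B 1/2 ✗ · (3,2)B 1/2 ✗ · (3,3)A 2/4 ✗ · (3,4)A 2/2 ✓
Row 4: (4,0)B 1/1 ✓ · (4,2)B 3/3 ✓ · (4,3)B 2/3 ✗
Row 5: (5,1)A 0/1 ✗ · (5,2)B 2/3 ✗ · (5,3)B 2/2 ✓
For instance (0,2) has only 1/2 same-type neighbors, below 3/4.

No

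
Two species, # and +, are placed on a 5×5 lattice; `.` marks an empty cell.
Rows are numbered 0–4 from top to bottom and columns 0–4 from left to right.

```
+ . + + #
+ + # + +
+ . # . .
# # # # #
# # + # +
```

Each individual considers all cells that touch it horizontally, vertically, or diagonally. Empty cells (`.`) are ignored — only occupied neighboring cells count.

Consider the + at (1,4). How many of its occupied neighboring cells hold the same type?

Occupied neighbors of (1,4): (0,3)=+, (0,4)=#, (1,3)=+.
Same type (+): 2 of 3.

2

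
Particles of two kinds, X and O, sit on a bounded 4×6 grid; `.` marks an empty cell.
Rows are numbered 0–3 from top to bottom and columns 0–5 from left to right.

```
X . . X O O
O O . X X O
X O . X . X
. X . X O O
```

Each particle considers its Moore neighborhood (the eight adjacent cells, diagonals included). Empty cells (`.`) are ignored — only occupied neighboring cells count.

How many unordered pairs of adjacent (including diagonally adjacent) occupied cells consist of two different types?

16

Scan each occupied cell's neighbors to the right and below (and the two forward diagonals) so each pair is counted once.
From row 0: 6 unlike of 11 pairs (running 6/11).
From row 1: 4 unlike of 11 pairs (running 10/22).
From row 2: 5 unlike of 7 pairs (running 15/29).
From row 3: 1 unlike of 2 pairs (running 16/31).
Total adjacent occupied pairs: 31; unlike-type pairs: 16.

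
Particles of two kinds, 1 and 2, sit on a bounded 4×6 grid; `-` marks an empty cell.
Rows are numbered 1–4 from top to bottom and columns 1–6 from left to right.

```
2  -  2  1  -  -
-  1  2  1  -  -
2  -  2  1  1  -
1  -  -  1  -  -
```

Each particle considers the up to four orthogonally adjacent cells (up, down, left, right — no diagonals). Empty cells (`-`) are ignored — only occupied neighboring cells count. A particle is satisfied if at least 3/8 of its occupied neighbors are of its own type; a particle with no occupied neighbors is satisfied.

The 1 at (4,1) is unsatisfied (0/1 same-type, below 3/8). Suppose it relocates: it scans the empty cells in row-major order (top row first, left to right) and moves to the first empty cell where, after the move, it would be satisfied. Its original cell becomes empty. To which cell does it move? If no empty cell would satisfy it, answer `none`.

(1,5)

Vacating (4,1). Empty cells in order:
  (1,2): 1/3 same-type → still unsatisfied.
  (1,5): 1/1 same-type → satisfied — stop here.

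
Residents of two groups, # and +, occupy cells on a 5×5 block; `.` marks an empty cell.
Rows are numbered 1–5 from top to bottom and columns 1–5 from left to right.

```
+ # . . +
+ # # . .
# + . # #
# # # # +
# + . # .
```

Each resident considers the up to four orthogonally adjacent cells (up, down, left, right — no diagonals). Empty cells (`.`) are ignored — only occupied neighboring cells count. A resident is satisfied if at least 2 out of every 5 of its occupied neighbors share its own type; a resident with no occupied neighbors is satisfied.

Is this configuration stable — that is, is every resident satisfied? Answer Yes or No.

Row 1: (1,1)+ 1/2 ✓ · (1,2)# 1/2 ✓ · (1,5)+ 0/0 ✓
Row 2: (2,1)+ 1/3 ✗ · (2,2)# 2/4 ✓ · (2,3)# 1/1 ✓
Row 3: (3,1)# 1/3 ✗ · (3,2)+ 0/3 ✗ · (3,4)# 2/2 ✓ · (3,5)# 1/2 ✓
Row 4: (4,1)# 3/3 ✓ · (4,2)# 2/4 ✓ · (4,3)# 2/2 ✓ · (4,4)# 3/4 ✓ · (4,5)+ 0/2 ✗
Row 5: (5,1)# 1/2 ✓ · (5,2)+ 0/2 ✗ · (5,4)# 1/1 ✓
For instance (2,1) has only 1/3 same-type neighbors, below 2/5.

No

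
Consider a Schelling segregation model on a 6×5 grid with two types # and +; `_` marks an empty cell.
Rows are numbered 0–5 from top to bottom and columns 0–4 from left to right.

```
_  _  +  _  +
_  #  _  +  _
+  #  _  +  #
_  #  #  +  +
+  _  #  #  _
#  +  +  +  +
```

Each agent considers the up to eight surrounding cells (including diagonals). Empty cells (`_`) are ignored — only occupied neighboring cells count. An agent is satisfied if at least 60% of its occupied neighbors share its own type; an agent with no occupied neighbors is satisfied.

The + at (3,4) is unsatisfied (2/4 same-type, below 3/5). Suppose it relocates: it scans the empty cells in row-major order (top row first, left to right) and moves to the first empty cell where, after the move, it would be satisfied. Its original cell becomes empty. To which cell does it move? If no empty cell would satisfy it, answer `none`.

Vacating (3,4). Empty cells in order:
  (0,0): 0/1 same-type → still unsatisfied.
  (0,1): 1/2 same-type → still unsatisfied.
  (0,3): 3/3 same-type → satisfied — stop here.

(0,3)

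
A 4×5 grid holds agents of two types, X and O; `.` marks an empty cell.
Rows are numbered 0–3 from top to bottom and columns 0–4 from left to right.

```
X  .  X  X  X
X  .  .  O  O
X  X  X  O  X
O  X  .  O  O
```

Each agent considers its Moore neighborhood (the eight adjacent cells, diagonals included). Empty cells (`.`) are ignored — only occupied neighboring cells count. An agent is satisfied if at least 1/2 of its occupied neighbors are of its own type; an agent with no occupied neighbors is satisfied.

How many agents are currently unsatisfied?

6

(0,0)X 1/1 ✓
(0,2)X 1/2 ✓
(0,3)X 2/4 ✓
(0,4)X 1/3 ✗
(1,0)X 3/3 ✓
(1,3)O 2/7 ✗
(1,4)O 2/5 ✗
(2,0)X 3/4 ✓
(2,1)X 4/5 ✓
(2,2)X 2/5 ✗
(2,3)O 4/6 ✓
(2,4)X 0/5 ✗
(3,0)O 0/3 ✗
(3,1)X 3/4 ✓
(3,3)O 2/4 ✓
(3,4)O 2/3 ✓
Unsatisfied: (0,4), (1,3), (1,4), (2,2), (2,4), (3,0) — 6 in total.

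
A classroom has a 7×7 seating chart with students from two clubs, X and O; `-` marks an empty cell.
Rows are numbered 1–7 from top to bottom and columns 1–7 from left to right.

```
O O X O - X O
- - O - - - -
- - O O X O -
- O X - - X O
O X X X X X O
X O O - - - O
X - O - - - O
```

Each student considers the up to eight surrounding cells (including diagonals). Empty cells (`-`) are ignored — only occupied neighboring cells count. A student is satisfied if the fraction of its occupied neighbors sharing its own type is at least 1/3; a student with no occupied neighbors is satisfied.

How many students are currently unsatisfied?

Row 1: (1,1)O 1/1 ✓ · (1,2)O 2/3 ✓ · (1,3)X 0/3 ✗ · (1,4)O 1/2 ✓ · (1,6)X 0/1 ✗ · (1,7)O 0/1 ✗
Row 2: (2,3)O 4/5 ✓
Row 3: (3,3)O 3/4 ✓ · (3,4)O 2/4 ✓ · (3,5)X 1/3 ✓ · (3,6)O 1/3 ✓
Row 4: (4,2)O 2/5 ✓ · (4,3)X 3/6 ✓ · (4,6)X 3/6 ✓ · (4,7)O 2/4 ✓
Row 5: (5,1)O 2/4 ✓ · (5,2)X 3/7 ✓ · (5,3)X 3/6 ✓ · (5,4)X 3/4 ✓ · (5,5)X 3/3 ✓ · (5,6)X 2/5 ✓ · (5,7)O 2/4 ✓
Row 6: (6,1)X 2/4 ✓ · (6,2)O 3/7 ✓ · (6,3)O 2/5 ✓ · (6,7)O 2/3 ✓
Row 7: (7,1)X 1/2 ✓ · (7,3)O 2/2 ✓ · (7,7)O 1/1 ✓
Unsatisfied: (1,3), (1,6), (1,7) — 3 in total.

3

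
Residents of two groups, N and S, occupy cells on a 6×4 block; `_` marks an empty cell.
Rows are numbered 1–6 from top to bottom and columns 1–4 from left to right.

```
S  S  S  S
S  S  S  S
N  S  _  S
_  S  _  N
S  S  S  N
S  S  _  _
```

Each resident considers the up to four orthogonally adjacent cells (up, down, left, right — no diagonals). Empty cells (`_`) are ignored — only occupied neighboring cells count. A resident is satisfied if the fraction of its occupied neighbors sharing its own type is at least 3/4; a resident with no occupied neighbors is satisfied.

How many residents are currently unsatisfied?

(1,1)S 2/2 satisfied
(1,2)S 3/3 satisfied
(1,3)S 3/3 satisfied
(1,4)S 2/2 satisfied
(2,1)S 2/3 not
(2,2)S 4/4 satisfied
(2,3)S 3/3 satisfied
(2,4)S 3/3 satisfied
(3,1)N 0/2 not
(3,2)S 2/3 not
(3,4)S 1/2 not
(4,2)S 2/2 satisfied
(4,4)N 1/2 not
(5,1)S 2/2 satisfied
(5,2)S 4/4 satisfied
(5,3)S 1/2 not
(5,4)N 1/2 not
(6,1)S 2/2 satisfied
(6,2)S 2/2 satisfied
Unsatisfied: (2,1), (3,1), (3,2), (3,4), (4,4), (5,3), (5,4) — 7 in total.

7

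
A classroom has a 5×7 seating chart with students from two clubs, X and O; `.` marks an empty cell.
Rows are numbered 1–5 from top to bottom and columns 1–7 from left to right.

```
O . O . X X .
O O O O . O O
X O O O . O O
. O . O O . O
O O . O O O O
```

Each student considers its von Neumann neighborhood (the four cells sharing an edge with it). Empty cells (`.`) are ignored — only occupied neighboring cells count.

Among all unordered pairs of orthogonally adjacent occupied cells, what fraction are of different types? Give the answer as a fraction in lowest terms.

1/10

Scan each occupied cell's neighbors to the right and below so each pair is counted once.
From row 1: 1 unlike of 4 pairs (running 1/4).
From row 2: 1 unlike of 10 pairs (running 2/14).
From row 3: 1 unlike of 7 pairs (running 3/21).
From row 4: 0 unlike of 5 pairs (running 3/26).
From row 5: 0 unlike of 4 pairs (running 3/30).
Total adjacent occupied pairs: 30; unlike-type pairs: 3.
3/30 reduces to 1/10.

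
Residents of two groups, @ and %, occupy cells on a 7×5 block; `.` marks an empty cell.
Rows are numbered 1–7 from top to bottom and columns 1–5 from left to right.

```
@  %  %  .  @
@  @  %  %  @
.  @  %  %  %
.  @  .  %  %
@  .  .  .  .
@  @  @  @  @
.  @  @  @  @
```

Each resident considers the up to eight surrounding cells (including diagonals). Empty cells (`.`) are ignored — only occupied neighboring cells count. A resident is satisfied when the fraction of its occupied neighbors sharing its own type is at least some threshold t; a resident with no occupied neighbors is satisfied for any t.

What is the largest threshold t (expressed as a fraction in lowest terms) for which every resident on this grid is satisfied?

(1,1)@ 2/3
(1,2)% 2/5
(1,3)% 3/4
(1,5)@ 1/2
(2,1)@ 3/4
(2,2)@ 3/7
(2,3)% 5/7
(2,4)% 5/7
(2,5)@ 1/4
(3,2)@ 3/5
(3,3)% 4/7
(3,4)% 6/7
(3,5)% 4/5
(4,2)@ 2/3
(4,4)% 4/4
(4,5)% 3/3
(5,1)@ 3/3
(6,1)@ 3/3
(6,2)@ 5/5
(6,3)@ 5/5
(6,4)@ 5/5
(6,5)@ 3/3
(7,2)@ 4/4
(7,3)@ 5/5
(7,4)@ 5/5
(7,5)@ 3/3
The smallest same-type fraction is 1/4 at (2,5), which reduces to 1/4. Any threshold above that leaves this resident unsatisfied.

1/4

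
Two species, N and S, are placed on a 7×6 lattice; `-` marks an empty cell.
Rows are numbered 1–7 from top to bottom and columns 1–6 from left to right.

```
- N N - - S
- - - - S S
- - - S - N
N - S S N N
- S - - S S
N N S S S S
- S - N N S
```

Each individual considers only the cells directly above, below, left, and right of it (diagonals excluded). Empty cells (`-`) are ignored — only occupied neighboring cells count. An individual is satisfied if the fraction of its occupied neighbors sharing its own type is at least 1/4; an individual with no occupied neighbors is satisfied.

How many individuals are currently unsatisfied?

(1,2)N 1/1 ok
(1,3)N 1/1 ok
(1,6)S 1/1 ok
(2,5)S 1/1 ok
(2,6)S 2/3 ok
(3,4)S 1/1 ok
(3,6)N 1/2 ok
(4,1)N 0/0 ok
(4,3)S 1/1 ok
(4,4)S 2/3 ok
(4,5)N 1/3 ok
(4,6)N 2/3 ok
(5,2)S 0/1 unhappy
(5,5)S 2/3 ok
(5,6)S 2/3 ok
(6,1)N 1/1 ok
(6,2)N 1/4 ok
(6,3)S 1/2 ok
(6,4)S 2/3 ok
(6,5)S 3/4 ok
(6,6)S 3/3 ok
(7,2)S 0/1 unhappy
(7,4)N 1/2 ok
(7,5)N 1/3 ok
(7,6)S 1/2 ok
Unsatisfied: (5,2), (7,2) — 2 in total.

2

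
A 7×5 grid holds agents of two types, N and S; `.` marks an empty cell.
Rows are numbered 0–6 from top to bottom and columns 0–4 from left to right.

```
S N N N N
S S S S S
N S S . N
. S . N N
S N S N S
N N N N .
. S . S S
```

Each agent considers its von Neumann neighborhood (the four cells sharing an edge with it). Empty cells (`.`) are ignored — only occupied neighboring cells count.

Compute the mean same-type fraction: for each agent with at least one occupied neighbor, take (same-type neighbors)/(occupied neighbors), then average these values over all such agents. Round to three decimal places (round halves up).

0.520

(0,0)S 1/2
(0,1)N 1/3
(0,2)N 2/3
(0,3)N 2/3
(0,4)N 1/2
(1,0)S 2/3
(1,1)S 3/4
(1,2)S 3/4
(1,3)S 2/3
(1,4)S 1/3
(2,0)N 0/2
(2,1)S 3/4
(2,2)S 2/2
(2,4)N 1/2
(3,1)S 1/2
(3,3)N 2/2
(3,4)N 2/3
(4,0)S 0/2
(4,1)N 1/4
(4,2)S 0/3
(4,3)N 2/4
(4,4)S 0/2
(5,0)N 1/2
(5,1)N 3/4
(5,2)N 2/3
(5,3)N 2/3
(6,1)S 0/1
(6,3)S 1/2
(6,4)S 1/1
Sum over 29 agents: 1/2 + 1/3 + 2/3 + 2/3 + 1/2 + 2/3 + 3/4 + 3/4 + 2/3 + 1/3 + 0/2 + 3/4 + 2/2 + 1/2 + 1/2 + 2/2 + 2/3 + 0/2 + 1/4 + 0/3 + 2/4 + 0/2 + 1/2 + 3/4 + 2/3 + 2/3 + 0/1 + 1/2 + 1/1 = 181/12; mean = 181/12 ÷ 29 = 181/348 = 0.520114… → 0.520.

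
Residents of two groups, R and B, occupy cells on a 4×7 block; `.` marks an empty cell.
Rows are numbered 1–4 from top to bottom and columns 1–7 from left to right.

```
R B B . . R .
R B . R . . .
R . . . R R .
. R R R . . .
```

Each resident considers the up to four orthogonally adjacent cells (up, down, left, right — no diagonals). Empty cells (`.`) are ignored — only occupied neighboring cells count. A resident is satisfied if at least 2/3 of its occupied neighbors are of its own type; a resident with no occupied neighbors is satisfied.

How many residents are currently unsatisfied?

(1,1)R 1/2 not
(1,2)B 2/3 satisfied
(1,3)B 1/1 satisfied
(1,6)R 0/0 satisfied
(2,1)R 2/3 satisfied
(2,2)B 1/2 not
(2,4)R 0/0 satisfied
(3,1)R 1/1 satisfied
(3,5)R 1/1 satisfied
(3,6)R 1/1 satisfied
(4,2)R 1/1 satisfied
(4,3)R 2/2 satisfied
(4,4)R 1/1 satisfied
Unsatisfied: (1,1), (2,2) — 2 in total.

2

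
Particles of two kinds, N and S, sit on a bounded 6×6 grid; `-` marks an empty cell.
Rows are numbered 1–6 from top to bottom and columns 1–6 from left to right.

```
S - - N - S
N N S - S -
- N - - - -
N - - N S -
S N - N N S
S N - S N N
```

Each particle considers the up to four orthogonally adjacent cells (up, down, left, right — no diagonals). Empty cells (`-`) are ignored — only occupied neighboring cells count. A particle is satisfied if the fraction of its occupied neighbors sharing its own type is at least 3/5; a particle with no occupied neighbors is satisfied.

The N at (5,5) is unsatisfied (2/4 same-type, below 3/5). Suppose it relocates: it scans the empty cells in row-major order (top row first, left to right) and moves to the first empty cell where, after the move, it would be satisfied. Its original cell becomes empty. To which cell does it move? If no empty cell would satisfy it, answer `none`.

(3,1)

Vacating (5,5). Empty cells in order:
  (1,2): 1/2 same-type → still unsatisfied.
  (1,3): 1/2 same-type → still unsatisfied.
  (1,5): 1/3 same-type → still unsatisfied.
  (2,4): 1/3 same-type → still unsatisfied.
  (2,6): 0/2 same-type → still unsatisfied.
  (3,1): 3/3 same-type → satisfied — stop here.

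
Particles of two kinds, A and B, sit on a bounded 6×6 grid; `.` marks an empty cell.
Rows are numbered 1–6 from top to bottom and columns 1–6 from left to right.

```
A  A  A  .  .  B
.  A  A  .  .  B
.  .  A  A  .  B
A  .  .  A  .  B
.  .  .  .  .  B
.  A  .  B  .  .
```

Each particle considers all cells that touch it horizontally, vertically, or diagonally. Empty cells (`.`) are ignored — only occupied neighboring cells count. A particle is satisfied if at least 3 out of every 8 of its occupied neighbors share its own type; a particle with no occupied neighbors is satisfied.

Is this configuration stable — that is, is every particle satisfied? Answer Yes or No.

(1,1)A 2/2 ✓
(1,2)A 4/4 ✓
(1,3)A 3/3 ✓
(1,6)B 1/1 ✓
(2,2)A 5/5 ✓
(2,3)A 5/5 ✓
(2,6)B 2/2 ✓
(3,3)A 4/4 ✓
(3,4)A 3/3 ✓
(3,6)B 2/2 ✓
(4,1)A 0/0 ✓
(4,4)A 2/2 ✓
(4,6)B 2/2 ✓
(5,6)B 1/1 ✓
(6,2)A 0/0 ✓
(6,4)B 0/0 ✓
All meet the threshold, so the configuration is stable.

Yes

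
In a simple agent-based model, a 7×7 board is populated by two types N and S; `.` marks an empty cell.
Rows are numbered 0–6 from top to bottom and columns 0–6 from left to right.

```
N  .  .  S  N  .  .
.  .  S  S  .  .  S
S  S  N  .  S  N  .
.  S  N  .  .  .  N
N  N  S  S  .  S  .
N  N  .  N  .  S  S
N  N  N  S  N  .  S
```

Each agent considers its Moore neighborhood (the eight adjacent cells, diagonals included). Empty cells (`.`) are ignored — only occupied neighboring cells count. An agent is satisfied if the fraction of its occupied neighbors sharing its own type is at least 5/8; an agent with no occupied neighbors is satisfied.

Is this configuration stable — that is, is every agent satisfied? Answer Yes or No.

No

(0,0)N 0/0 satisfied
(0,3)S 2/3 satisfied
(0,4)N 0/2 not
(1,2)S 3/4 satisfied
(1,3)S 3/5 not
(1,6)S 0/1 not
(2,0)S 2/2 satisfied
(2,1)S 3/5 not
(2,2)N 1/5 not
(2,4)S 1/2 not
(2,5)N 1/3 not
(3,1)S 3/7 not
(3,2)N 2/6 not
(3,6)N 1/2 not
(4,0)N 3/4 satisfied
(4,1)N 4/6 satisfied
(4,2)S 2/6 not
(4,3)S 1/3 not
(4,5)S 2/3 satisfied
(5,0)N 5/5 satisfied
(5,1)N 6/7 satisfied
(5,3)N 2/5 not
(5,5)S 3/4 satisfied
(5,6)S 3/3 satisfied
(6,0)N 3/3 satisfied
(6,1)N 4/4 satisfied
(6,2)N 3/4 satisfied
(6,3)S 0/3 not
(6,4)N 1/3 not
(6,6)S 2/2 satisfied
For instance (0,4) has only 0/2 same-type neighbors, below 5/8.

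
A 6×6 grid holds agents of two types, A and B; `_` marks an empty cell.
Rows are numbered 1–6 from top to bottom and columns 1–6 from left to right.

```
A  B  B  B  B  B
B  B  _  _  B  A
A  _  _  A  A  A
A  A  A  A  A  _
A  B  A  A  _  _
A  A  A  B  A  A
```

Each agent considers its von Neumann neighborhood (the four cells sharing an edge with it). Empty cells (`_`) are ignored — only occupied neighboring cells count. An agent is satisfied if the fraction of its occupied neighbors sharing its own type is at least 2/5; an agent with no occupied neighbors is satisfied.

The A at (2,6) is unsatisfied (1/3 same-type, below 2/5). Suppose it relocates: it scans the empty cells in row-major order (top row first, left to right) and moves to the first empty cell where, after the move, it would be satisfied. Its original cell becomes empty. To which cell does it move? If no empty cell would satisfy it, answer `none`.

(3,2)

Vacating (2,6). Empty cells in order:
  (2,3): 0/2 same-type → still unsatisfied.
  (2,4): 1/3 same-type → still unsatisfied.
  (3,2): 2/3 same-type → satisfied — stop here.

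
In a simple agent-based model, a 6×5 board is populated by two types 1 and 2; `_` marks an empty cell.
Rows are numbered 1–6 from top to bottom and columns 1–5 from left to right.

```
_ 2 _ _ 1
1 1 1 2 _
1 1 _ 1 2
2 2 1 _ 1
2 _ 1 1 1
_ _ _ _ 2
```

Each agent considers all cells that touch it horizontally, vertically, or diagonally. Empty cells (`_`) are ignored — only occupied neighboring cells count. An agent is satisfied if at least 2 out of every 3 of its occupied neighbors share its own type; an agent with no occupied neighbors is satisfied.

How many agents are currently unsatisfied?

10

Row 1: (1,2)2 0/3 ✗ · (1,5)1 0/1 ✗
Row 2: (2,1)1 3/4 ✓ · (2,2)1 4/5 ✓ · (2,3)1 3/5 ✗ · (2,4)2 1/4 ✗
Row 3: (3,1)1 3/5 ✗ · (3,2)1 5/7 ✓ · (3,4)1 3/5 ✗ · (3,5)2 1/3 ✗
Row 4: (4,1)2 2/4 ✗ · (4,2)2 2/6 ✗ · (4,3)1 4/5 ✓ · (4,5)1 3/4 ✓
Row 5: (5,1)2 2/2 ✓ · (5,3)1 2/3 ✓ · (5,4)1 4/5 ✓ · (5,5)1 2/3 ✓
Row 6: (6,5)2 0/2 ✗
Unsatisfied: (1,2), (1,5), (2,3), (2,4), (3,1), (3,4), (3,5), (4,1), (4,2), (6,5) — 10 in total.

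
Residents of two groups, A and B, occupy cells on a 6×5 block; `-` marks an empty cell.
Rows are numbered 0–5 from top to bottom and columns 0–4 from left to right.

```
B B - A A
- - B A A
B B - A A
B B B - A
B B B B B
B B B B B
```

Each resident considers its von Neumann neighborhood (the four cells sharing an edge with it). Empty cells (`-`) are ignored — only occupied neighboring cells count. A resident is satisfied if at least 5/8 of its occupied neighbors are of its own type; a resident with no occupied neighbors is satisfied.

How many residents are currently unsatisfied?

Row 0: (0,0)B 1/1 ✓ · (0,1)B 1/1 ✓ · (0,3)A 2/2 ✓ · (0,4)A 2/2 ✓
Row 1: (1,2)B 0/1 ✗ · (1,3)A 3/4 ✓ · (1,4)A 3/3 ✓
Row 2: (2,0)B 2/2 ✓ · (2,1)B 2/2 ✓ · (2,3)A 2/2 ✓ · (2,4)A 3/3 ✓
Row 3: (3,0)B 3/3 ✓ · (3,1)B 4/4 ✓ · (3,2)B 2/2 ✓ · (3,4)A 1/2 ✗
Row 4: (4,0)B 3/3 ✓ · (4,1)B 4/4 ✓ · (4,2)B 4/4 ✓ · (4,3)B 3/3 ✓ · (4,4)B 2/3 ✓
Row 5: (5,0)B 2/2 ✓ · (5,1)B 3/3 ✓ · (5,2)B 3/3 ✓ · (5,3)B 3/3 ✓ · (5,4)B 2/2 ✓
Unsatisfied: (1,2), (3,4) — 2 in total.

2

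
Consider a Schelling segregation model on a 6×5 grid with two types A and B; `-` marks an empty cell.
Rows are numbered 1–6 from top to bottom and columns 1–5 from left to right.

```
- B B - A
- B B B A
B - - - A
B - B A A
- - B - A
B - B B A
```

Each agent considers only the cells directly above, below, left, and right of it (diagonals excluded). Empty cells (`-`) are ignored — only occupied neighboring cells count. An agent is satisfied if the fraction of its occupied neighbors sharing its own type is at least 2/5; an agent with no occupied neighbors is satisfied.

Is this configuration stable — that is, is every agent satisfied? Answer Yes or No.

(1,2)B 2/2 ✓
(1,3)B 2/2 ✓
(1,5)A 1/1 ✓
(2,2)B 2/2 ✓
(2,3)B 3/3 ✓
(2,4)B 1/2 ✓
(2,5)A 2/3 ✓
(3,1)B 1/1 ✓
(3,5)A 2/2 ✓
(4,1)B 1/1 ✓
(4,3)B 1/2 ✓
(4,4)A 1/2 ✓
(4,5)A 3/3 ✓
(5,3)B 2/2 ✓
(5,5)A 2/2 ✓
(6,1)B 0/0 ✓
(6,3)B 2/2 ✓
(6,4)B 1/2 ✓
(6,5)A 1/2 ✓
All meet the threshold, so the configuration is stable.

Yes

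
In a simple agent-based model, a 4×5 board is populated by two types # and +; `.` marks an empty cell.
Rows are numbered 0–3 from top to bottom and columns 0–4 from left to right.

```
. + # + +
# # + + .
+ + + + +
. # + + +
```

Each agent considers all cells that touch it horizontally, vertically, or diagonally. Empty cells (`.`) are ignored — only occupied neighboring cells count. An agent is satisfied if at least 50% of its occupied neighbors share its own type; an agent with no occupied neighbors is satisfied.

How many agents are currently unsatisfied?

6

(0,1)+ 1/4 ✗
(0,2)# 1/5 ✗
(0,3)+ 3/4 ✓
(0,4)+ 2/2 ✓
(1,0)# 1/4 ✗
(1,1)# 2/7 ✗
(1,2)+ 6/8 ✓
(1,3)+ 6/7 ✓
(2,0)+ 1/4 ✗
(2,1)+ 4/7 ✓
(2,2)+ 6/8 ✓
(2,3)+ 7/7 ✓
(2,4)+ 4/4 ✓
(3,1)# 0/4 ✗
(3,2)+ 4/5 ✓
(3,3)+ 5/5 ✓
(3,4)+ 3/3 ✓
Unsatisfied: (0,1), (0,2), (1,0), (1,1), (2,0), (3,1) — 6 in total.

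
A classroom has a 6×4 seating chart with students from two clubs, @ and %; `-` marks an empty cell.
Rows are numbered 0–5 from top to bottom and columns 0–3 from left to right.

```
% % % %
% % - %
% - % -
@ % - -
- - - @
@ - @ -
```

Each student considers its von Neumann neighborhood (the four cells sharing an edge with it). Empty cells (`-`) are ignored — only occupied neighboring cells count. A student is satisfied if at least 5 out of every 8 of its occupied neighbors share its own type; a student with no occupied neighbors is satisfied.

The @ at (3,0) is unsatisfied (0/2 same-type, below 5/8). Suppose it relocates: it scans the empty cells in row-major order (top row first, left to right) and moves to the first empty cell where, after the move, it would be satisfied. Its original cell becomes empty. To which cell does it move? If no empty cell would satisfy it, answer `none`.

Vacating (3,0). Empty cells in order:
  (1,2): 0/4 same-type → still unsatisfied.
  (2,1): 0/4 same-type → still unsatisfied.
  (2,3): 0/2 same-type → still unsatisfied.
  (3,2): 0/2 same-type → still unsatisfied.
  (3,3): 1/1 same-type → satisfied — stop here.

(3,3)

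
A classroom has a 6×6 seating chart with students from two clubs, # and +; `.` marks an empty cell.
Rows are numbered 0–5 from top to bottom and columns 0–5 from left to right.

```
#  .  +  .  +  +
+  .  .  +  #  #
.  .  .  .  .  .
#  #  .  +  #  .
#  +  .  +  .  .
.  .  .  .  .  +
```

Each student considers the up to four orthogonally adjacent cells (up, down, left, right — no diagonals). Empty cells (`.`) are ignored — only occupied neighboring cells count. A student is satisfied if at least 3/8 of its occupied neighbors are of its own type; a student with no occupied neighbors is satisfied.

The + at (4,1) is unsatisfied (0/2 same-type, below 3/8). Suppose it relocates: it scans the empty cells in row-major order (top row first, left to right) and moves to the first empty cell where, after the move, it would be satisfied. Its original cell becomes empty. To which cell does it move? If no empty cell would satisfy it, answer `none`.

(0,1)

Vacating (4,1). Empty cells in order:
  (0,1): 1/2 same-type → satisfied — stop here.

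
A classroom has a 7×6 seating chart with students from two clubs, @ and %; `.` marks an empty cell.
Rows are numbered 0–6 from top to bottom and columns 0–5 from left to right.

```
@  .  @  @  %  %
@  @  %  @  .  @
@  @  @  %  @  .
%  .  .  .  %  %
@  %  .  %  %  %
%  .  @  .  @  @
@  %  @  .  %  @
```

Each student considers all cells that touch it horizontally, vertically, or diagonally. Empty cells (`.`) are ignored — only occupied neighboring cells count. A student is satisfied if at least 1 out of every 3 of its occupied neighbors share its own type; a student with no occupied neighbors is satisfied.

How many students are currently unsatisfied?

8

Row 0: (0,0)@ 2/2 satisfied · (0,2)@ 3/4 satisfied · (0,3)@ 2/4 satisfied · (0,4)% 1/4 not · (0,5)% 1/2 satisfied
Row 1: (1,0)@ 4/4 satisfied · (1,1)@ 6/7 satisfied · (1,2)% 1/7 not · (1,3)@ 4/7 satisfied · (1,5)@ 1/3 satisfied
Row 2: (2,0)@ 3/4 satisfied · (2,1)@ 4/6 satisfied · (2,2)@ 3/5 satisfied · (2,3)% 2/5 satisfied · (2,4)@ 2/5 satisfied
Row 3: (3,0)% 1/4 not · (3,4)% 5/6 satisfied · (3,5)% 3/4 satisfied
Row 4: (4,0)@ 0/3 not · (4,1)% 2/4 satisfied · (4,3)% 2/4 satisfied · (4,4)% 4/6 satisfied · (4,5)% 3/5 satisfied
Row 5: (5,0)% 2/4 satisfied · (5,2)@ 1/4 not · (5,4)@ 2/6 satisfied · (5,5)@ 2/5 satisfied
Row 6: (6,0)@ 0/2 not · (6,1)% 1/4 not · (6,2)@ 1/2 satisfied · (6,4)% 0/3 not · (6,5)@ 2/3 satisfied
Unsatisfied: (0,4), (1,2), (3,0), (4,0), (5,2), (6,0), (6,1), (6,4) — 8 in total.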